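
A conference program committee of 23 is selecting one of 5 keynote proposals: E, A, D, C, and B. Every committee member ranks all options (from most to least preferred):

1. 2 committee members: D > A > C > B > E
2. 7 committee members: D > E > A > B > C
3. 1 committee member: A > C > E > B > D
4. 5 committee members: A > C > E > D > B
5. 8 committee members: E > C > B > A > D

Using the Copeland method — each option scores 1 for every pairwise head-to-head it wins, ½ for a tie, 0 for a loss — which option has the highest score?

E: beats A, D, C, and B → score 4.
A: beats D, C, and B; loses to E → score 3.
D: beats B; loses to E, A, and C → score 1.
C: beats D and B; loses to E and A → score 2.
B: loses to E, A, D, and C → score 0.
E has the best pairwise record.

E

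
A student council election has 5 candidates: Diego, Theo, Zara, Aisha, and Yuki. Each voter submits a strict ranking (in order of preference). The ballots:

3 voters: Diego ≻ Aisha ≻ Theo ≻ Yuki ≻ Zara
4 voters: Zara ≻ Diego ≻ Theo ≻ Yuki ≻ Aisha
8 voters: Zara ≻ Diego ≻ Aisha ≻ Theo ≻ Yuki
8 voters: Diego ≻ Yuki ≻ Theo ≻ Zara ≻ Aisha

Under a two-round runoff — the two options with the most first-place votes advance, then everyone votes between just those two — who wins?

Round 1 first-place votes: Diego 11, Theo 0, Zara 12, Aisha 0, Yuki 0.
Zara and Diego advance.
Runoff: Zara is preferred to Diego by 12 voters; Diego by 11.
Zara wins the runoff.

Zara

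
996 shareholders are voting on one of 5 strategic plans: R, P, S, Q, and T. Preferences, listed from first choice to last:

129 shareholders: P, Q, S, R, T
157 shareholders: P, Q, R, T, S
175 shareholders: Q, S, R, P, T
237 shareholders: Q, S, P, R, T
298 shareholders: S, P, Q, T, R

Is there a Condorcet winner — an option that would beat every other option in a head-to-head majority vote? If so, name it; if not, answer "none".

Checking pairwise contests:
P beats R 821–175.
S beats P 710–286.
Q beats S 698–298.
P beats Q 584–412.
R beats T 698–298.
Every option loses at least one head-to-head, so there is no Condorcet winner.

none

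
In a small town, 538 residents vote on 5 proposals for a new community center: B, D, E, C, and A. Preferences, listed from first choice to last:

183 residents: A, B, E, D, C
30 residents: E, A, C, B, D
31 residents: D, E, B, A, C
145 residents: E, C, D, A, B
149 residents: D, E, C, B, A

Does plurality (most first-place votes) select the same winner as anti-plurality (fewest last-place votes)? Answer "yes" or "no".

Plurality — first-place votes: B 0, D 180, E 175, C 0, A 183. Winner: A.
Anti-plurality — last-place votes: B 145, D 30, E 0, C 214, A 149. Winner: E.
The two methods disagree.

no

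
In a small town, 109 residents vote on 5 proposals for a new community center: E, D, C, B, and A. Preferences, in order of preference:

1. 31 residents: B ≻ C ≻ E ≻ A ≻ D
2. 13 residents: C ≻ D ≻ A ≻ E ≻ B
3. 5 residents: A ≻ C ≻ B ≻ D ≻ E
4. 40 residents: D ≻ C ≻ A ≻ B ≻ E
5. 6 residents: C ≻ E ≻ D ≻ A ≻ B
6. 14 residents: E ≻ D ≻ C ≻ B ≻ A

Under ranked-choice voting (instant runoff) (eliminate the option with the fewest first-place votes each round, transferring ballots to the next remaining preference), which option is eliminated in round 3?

Round 1: E 14, D 40, C 19, B 31, A 5. Eliminate A.
Round 2: E 14, D 40, C 24, B 31. Eliminate E.
Round 3: D 54, C 24, B 31. Eliminate C.

C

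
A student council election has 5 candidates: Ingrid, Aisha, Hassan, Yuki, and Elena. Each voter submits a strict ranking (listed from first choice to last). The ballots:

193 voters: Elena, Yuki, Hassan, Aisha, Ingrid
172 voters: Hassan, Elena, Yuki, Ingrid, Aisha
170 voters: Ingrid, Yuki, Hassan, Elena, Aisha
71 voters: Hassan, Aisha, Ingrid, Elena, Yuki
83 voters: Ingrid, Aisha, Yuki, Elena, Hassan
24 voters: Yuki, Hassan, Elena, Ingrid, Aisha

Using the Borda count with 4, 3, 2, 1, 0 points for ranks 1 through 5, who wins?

Hassan

Ingrid: 193·0 + 172·1 + 170·4 + 71·2 + 83·4 + 24·1 = 1350
Aisha: 193·1 + 172·0 + 170·0 + 71·3 + 83·3 + 24·0 = 655
Hassan: 193·2 + 172·4 + 170·2 + 71·4 + 83·0 + 24·3 = 1770
Yuki: 193·3 + 172·2 + 170·3 + 71·0 + 83·2 + 24·4 = 1695
Elena: 193·4 + 172·3 + 170·1 + 71·1 + 83·1 + 24·2 = 1660
Hassan has the highest Borda score (1770).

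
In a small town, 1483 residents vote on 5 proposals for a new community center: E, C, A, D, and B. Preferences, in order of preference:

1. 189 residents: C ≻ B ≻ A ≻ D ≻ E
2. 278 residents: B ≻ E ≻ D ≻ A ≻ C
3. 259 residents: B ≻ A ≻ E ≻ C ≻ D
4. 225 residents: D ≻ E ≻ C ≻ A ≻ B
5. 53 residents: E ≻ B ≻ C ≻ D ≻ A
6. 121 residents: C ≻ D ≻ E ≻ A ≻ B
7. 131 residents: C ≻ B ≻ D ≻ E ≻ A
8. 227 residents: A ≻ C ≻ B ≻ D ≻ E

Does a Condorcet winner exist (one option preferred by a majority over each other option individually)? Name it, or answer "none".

Checking pairwise contests:
D beats E 893–590.
E beats C 815–668.
E beats A 808–675.
C beats D 980–503.
C beats B 893–590.
Every option loses at least one head-to-head, so there is no Condorcet winner.

none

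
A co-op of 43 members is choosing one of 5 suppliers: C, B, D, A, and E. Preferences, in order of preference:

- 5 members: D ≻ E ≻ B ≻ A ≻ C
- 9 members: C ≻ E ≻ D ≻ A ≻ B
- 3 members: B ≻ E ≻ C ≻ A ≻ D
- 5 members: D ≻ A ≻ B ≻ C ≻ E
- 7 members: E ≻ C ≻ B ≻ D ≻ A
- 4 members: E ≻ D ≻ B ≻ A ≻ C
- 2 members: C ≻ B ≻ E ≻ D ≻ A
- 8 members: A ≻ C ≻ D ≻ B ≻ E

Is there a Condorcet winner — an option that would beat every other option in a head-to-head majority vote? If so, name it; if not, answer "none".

Checking pairwise contests:
A beats C 22–21.
C beats B 26–17.
C beats D 29–14.
D beats A 32–11.
C beats E 24–19.
Every option loses at least one head-to-head, so there is no Condorcet winner.

none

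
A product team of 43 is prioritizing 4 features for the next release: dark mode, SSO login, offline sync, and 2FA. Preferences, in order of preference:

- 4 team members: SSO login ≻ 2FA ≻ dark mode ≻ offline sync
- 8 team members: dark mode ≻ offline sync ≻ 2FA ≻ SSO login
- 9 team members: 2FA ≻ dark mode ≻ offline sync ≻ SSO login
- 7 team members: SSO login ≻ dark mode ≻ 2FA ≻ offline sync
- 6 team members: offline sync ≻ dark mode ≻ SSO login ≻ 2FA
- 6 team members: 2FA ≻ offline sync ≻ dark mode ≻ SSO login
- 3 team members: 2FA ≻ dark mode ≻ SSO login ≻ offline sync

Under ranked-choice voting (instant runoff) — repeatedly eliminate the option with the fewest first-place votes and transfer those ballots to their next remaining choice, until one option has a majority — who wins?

Round 1: dark mode 8, SSO login 11, offline sync 6, 2FA 18. Eliminate offline sync.
Round 2: dark mode 14, SSO login 11, 2FA 18. Eliminate SSO login.
Round 3: dark mode 21, 2FA 22. 2FA has a majority.

2FA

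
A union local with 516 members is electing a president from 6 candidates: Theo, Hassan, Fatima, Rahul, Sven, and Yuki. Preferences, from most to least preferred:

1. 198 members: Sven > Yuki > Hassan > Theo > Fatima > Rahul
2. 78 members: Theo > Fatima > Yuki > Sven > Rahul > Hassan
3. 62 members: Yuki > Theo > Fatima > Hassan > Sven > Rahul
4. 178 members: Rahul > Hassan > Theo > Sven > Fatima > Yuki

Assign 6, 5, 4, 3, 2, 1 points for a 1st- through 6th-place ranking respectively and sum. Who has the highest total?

Theo: 198·3 + 78·6 + 62·5 + 178·4 = 2084
Hassan: 198·4 + 78·1 + 62·3 + 178·5 = 1946
Fatima: 198·2 + 78·5 + 62·4 + 178·2 = 1390
Rahul: 198·1 + 78·2 + 62·1 + 178·6 = 1484
Sven: 198·6 + 78·3 + 62·2 + 178·3 = 2080
Yuki: 198·5 + 78·4 + 62·6 + 178·1 = 1852
Theo has the highest Borda score (2084).

Theo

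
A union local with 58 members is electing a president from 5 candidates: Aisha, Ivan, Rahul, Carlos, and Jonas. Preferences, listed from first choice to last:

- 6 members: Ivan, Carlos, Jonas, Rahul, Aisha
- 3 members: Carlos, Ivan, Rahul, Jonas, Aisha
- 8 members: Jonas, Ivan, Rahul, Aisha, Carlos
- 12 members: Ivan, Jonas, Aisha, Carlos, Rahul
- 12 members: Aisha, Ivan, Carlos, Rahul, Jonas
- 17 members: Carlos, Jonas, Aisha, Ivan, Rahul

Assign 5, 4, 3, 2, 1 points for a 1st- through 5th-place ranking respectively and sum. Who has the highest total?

Aisha: 6·1 + 3·1 + 8·2 + 12·3 + 12·5 + 17·3 = 172
Ivan: 6·5 + 3·4 + 8·4 + 12·5 + 12·4 + 17·2 = 216
Rahul: 6·2 + 3·3 + 8·3 + 12·1 + 12·2 + 17·1 = 98
Carlos: 6·4 + 3·5 + 8·1 + 12·2 + 12·3 + 17·5 = 192
Jonas: 6·3 + 3·2 + 8·5 + 12·4 + 12·1 + 17·4 = 192
Ivan has the highest Borda score (216).

Ivan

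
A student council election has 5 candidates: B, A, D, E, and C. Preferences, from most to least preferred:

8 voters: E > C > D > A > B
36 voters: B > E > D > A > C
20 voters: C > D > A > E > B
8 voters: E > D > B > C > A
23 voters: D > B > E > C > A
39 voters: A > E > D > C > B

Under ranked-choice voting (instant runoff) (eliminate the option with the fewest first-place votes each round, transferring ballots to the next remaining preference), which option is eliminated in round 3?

B

Round 1: B 36, A 39, D 23, E 16, C 20. Eliminate E.
Round 2: B 36, A 39, D 31, C 28. Eliminate C.
Round 3: B 36, A 39, D 59. Eliminate B.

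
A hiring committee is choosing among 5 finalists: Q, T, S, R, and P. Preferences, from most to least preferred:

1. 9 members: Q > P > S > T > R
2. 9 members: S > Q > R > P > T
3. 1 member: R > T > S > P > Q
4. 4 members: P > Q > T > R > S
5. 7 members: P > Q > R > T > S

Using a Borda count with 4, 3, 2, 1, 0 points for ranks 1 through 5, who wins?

Q

Q: 9·4 + 9·3 + 1·0 + 4·3 + 7·3 = 96
T: 9·1 + 9·0 + 1·3 + 4·2 + 7·1 = 27
S: 9·2 + 9·4 + 1·2 + 4·0 + 7·0 = 56
R: 9·0 + 9·2 + 1·4 + 4·1 + 7·2 = 40
P: 9·3 + 9·1 + 1·1 + 4·4 + 7·4 = 81
Q has the highest Borda score (96).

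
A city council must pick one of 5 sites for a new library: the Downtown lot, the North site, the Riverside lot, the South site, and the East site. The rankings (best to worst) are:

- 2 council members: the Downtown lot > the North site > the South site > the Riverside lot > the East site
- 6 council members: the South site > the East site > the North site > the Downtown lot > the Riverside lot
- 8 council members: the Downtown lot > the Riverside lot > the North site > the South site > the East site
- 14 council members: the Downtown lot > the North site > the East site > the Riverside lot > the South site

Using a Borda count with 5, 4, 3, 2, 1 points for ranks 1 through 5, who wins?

the Downtown lot: 2·5 + 6·2 + 8·5 + 14·5 = 132
the North site: 2·4 + 6·3 + 8·3 + 14·4 = 106
the Riverside lot: 2·2 + 6·1 + 8·4 + 14·2 = 70
the South site: 2·3 + 6·5 + 8·2 + 14·1 = 66
the East site: 2·1 + 6·4 + 8·1 + 14·3 = 76
the Downtown lot has the highest Borda score (132).

the Downtown lot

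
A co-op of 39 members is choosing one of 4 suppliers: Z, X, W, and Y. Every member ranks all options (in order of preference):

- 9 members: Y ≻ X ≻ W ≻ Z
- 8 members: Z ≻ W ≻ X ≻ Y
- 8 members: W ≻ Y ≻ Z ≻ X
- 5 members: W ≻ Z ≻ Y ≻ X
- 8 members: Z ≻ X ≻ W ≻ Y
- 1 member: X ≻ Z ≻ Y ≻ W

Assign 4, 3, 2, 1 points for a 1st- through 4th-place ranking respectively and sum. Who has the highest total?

W

Z: 9·1 + 8·4 + 8·2 + 5·3 + 8·4 + 1·3 = 107
X: 9·3 + 8·2 + 8·1 + 5·1 + 8·3 + 1·4 = 84
W: 9·2 + 8·3 + 8·4 + 5·4 + 8·2 + 1·1 = 111
Y: 9·4 + 8·1 + 8·3 + 5·2 + 8·1 + 1·2 = 88
W has the highest Borda score (111).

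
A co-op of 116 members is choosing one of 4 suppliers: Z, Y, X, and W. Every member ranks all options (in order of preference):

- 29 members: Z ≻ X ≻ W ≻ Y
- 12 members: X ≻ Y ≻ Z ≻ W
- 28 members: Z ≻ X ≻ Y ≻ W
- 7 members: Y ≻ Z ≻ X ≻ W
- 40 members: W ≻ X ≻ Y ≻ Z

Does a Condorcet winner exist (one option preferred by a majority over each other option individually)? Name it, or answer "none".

none

Checking pairwise contests:
Y beats Z 59–57.
X beats Y 109–7.
Z beats X 64–52.
Z beats W 76–40.
Every option loses at least one head-to-head, so there is no Condorcet winner.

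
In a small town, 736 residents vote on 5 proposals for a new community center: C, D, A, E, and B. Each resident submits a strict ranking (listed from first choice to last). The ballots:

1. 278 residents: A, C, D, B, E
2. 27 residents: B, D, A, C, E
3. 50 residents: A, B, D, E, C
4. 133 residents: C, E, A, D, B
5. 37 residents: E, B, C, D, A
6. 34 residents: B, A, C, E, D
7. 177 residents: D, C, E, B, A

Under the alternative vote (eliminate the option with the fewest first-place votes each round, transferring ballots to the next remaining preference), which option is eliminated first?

E

Round 1: C 133, D 177, A 328, E 37, B 61. Eliminate E.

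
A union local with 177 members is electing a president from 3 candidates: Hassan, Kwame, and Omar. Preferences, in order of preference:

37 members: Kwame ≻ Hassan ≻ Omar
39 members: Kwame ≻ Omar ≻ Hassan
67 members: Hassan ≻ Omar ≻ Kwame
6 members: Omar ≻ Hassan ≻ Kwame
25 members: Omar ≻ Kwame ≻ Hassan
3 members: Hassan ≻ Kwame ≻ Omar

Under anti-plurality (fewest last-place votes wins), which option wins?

Omar

Last-place votes: Hassan 64, Kwame 73, Omar 40.
Omar is ranked last by the fewest voters, so Omar wins.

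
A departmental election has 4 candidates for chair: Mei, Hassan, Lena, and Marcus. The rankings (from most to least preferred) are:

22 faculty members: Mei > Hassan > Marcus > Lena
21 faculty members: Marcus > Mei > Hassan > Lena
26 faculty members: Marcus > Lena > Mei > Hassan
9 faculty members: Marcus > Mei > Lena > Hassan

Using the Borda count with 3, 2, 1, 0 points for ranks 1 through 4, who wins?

Mei: 22·3 + 21·2 + 26·1 + 9·2 = 152
Hassan: 22·2 + 21·1 + 26·0 + 9·0 = 65
Lena: 22·0 + 21·0 + 26·2 + 9·1 = 61
Marcus: 22·1 + 21·3 + 26·3 + 9·3 = 190
Marcus has the highest Borda score (190).

Marcus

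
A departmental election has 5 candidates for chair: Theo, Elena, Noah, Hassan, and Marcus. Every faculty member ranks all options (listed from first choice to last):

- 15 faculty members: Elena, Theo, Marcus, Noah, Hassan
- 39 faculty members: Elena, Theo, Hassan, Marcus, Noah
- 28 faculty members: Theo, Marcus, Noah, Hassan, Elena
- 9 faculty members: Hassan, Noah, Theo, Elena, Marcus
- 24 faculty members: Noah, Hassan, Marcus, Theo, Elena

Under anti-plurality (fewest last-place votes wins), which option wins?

Theo

Last-place votes: Theo 0, Elena 52, Noah 39, Hassan 15, Marcus 9.
Theo is ranked last by the fewest voters, so Theo wins.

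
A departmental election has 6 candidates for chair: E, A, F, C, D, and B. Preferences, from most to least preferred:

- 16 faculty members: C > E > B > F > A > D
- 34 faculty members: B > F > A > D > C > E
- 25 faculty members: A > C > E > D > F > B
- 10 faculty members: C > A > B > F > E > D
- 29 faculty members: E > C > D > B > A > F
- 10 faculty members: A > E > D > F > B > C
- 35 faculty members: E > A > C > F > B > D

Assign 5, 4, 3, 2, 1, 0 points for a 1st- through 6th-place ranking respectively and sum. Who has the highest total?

E: 16·4 + 34·0 + 25·3 + 10·1 + 29·5 + 10·4 + 35·5 = 509
A: 16·1 + 34·3 + 25·5 + 10·4 + 29·1 + 10·5 + 35·4 = 502
F: 16·2 + 34·4 + 25·1 + 10·2 + 29·0 + 10·2 + 35·2 = 303
C: 16·5 + 34·1 + 25·4 + 10·5 + 29·4 + 10·0 + 35·3 = 485
D: 16·0 + 34·2 + 25·2 + 10·0 + 29·3 + 10·3 + 35·0 = 235
B: 16·3 + 34·5 + 25·0 + 10·3 + 29·2 + 10·1 + 35·1 = 351
E has the highest Borda score (509).

E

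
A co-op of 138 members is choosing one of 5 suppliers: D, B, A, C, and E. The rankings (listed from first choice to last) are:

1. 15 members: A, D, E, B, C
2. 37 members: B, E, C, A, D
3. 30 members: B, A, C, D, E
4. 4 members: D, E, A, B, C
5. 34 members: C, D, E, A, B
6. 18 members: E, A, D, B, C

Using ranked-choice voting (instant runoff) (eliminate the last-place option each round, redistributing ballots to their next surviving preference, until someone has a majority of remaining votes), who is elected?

E

Round 1: D 4, B 67, A 15, C 34, E 18. Eliminate D.
Round 2: B 67, A 15, C 34, E 22. Eliminate A.
Round 3: B 67, C 34, E 37. Eliminate C.
Round 4: B 67, E 71. E has a majority.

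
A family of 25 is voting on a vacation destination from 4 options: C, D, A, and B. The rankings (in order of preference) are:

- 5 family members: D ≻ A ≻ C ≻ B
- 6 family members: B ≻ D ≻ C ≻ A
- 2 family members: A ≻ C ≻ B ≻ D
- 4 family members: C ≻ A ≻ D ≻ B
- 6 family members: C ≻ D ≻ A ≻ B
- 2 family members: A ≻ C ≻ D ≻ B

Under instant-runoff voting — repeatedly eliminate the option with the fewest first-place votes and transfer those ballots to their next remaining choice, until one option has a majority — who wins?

C

Round 1: C 10, D 5, A 4, B 6. Eliminate A.
Round 2: C 14, D 5, B 6. C has a majority.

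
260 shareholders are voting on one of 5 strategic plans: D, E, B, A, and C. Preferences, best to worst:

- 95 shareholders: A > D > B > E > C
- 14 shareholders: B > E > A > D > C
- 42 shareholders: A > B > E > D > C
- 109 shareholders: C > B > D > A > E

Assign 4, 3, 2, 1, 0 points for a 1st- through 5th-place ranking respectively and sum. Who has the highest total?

B

D: 95·3 + 14·1 + 42·1 + 109·2 = 559
E: 95·1 + 14·3 + 42·2 + 109·0 = 221
B: 95·2 + 14·4 + 42·3 + 109·3 = 699
A: 95·4 + 14·2 + 42·4 + 109·1 = 685
C: 95·0 + 14·0 + 42·0 + 109·4 = 436
B has the highest Borda score (699).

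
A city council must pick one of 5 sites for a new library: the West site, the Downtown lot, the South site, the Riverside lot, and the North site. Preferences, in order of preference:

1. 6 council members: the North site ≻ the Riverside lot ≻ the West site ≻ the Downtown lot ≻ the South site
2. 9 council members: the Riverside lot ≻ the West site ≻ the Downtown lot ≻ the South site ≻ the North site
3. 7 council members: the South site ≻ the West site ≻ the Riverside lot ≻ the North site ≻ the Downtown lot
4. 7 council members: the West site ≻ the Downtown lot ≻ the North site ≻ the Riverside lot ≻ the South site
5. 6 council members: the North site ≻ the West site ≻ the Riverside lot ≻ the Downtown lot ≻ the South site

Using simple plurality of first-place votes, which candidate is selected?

First-place votes: the West site 7, the Downtown lot 0, the South site 7, the Riverside lot 9, the North site 12.
the North site has the most first-place votes.

the North site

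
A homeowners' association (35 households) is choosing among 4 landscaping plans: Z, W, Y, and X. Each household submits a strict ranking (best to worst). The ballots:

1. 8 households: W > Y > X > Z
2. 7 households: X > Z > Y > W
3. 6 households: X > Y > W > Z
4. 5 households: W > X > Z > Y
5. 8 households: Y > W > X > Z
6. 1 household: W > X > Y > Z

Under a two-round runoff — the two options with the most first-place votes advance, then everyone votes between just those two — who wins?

Round 1 first-place votes: Z 0, W 14, Y 8, X 13.
W and X advance.
Runoff: W is preferred to X by 22 voters; X by 13.
W wins the runoff.

W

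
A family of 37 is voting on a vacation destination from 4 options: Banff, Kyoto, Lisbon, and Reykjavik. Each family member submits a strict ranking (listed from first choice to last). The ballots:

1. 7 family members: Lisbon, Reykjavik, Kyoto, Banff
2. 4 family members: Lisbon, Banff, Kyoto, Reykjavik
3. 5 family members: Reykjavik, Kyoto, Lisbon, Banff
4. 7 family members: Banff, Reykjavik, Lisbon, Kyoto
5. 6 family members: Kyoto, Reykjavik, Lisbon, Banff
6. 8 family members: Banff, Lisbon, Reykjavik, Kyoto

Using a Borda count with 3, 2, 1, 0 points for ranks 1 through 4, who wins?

Banff: 7·0 + 4·2 + 5·0 + 7·3 + 6·0 + 8·3 = 53
Kyoto: 7·1 + 4·1 + 5·2 + 7·0 + 6·3 + 8·0 = 39
Lisbon: 7·3 + 4·3 + 5·1 + 7·1 + 6·1 + 8·2 = 67
Reykjavik: 7·2 + 4·0 + 5·3 + 7·2 + 6·2 + 8·1 = 63
Lisbon has the highest Borda score (67).

Lisbon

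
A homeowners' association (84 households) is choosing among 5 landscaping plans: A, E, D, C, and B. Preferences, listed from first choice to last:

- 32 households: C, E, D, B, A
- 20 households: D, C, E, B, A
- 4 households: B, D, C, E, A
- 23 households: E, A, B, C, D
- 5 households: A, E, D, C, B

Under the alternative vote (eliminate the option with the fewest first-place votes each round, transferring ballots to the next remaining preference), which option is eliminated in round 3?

D

Round 1: A 5, E 23, D 20, C 32, B 4. Eliminate B.
Round 2: A 5, E 23, D 24, C 32. Eliminate A.
Round 3: E 28, D 24, C 32. Eliminate D.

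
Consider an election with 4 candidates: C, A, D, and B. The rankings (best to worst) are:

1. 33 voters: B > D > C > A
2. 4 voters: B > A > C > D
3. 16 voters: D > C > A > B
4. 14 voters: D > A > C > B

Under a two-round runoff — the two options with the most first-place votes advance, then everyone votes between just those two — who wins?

B

Round 1 first-place votes: C 0, A 0, D 30, B 37.
B and D advance.
Runoff: B is preferred to D by 37 voters; D by 30.
B wins the runoff.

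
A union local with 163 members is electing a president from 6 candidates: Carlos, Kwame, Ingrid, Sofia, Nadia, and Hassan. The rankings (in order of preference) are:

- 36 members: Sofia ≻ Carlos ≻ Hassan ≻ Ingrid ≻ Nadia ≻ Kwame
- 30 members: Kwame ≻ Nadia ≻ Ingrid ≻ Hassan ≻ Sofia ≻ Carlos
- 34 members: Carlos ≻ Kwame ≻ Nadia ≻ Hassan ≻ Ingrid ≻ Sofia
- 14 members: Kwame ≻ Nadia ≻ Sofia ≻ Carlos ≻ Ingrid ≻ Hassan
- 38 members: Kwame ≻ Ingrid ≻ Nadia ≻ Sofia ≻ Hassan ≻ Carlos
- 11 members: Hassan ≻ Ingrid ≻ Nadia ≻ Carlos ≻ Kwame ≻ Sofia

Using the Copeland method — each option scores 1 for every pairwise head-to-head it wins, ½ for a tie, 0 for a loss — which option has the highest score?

Carlos: beats Ingrid and Hassan; loses to Kwame, Sofia, and Nadia → score 2.
Kwame: beats Carlos, Ingrid, Sofia, Nadia, and Hassan → score 5.
Ingrid: beats Sofia, Nadia, and Hassan; loses to Carlos and Kwame → score 3.
Sofia: beats Carlos and Hassan; loses to Kwame, Ingrid, and Nadia → score 2.
Nadia: beats Carlos, Sofia, and Hassan; loses to Kwame and Ingrid → score 3.
Hassan: loses to Carlos, Kwame, Ingrid, Sofia, and Nadia → score 0.
Kwame has the best pairwise record.

Kwame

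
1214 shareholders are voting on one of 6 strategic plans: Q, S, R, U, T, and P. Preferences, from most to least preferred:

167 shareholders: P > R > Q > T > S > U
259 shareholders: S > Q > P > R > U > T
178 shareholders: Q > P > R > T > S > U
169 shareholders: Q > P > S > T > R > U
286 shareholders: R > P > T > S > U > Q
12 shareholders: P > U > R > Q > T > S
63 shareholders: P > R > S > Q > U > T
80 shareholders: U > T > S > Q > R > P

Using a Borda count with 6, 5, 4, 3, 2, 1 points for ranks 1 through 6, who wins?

P

Q: 167·4 + 259·5 + 178·6 + 169·6 + 286·1 + 12·3 + 63·3 + 80·3 = 4796
S: 167·2 + 259·6 + 178·2 + 169·4 + 286·3 + 12·1 + 63·4 + 80·4 = 4362
R: 167·5 + 259·3 + 178·4 + 169·2 + 286·6 + 12·4 + 63·5 + 80·2 = 4901
U: 167·1 + 259·2 + 178·1 + 169·1 + 286·2 + 12·5 + 63·2 + 80·6 = 2270
T: 167·3 + 259·1 + 178·3 + 169·3 + 286·4 + 12·2 + 63·1 + 80·5 = 3432
P: 167·6 + 259·4 + 178·5 + 169·5 + 286·5 + 12·6 + 63·6 + 80·1 = 5733
P has the highest Borda score (5733).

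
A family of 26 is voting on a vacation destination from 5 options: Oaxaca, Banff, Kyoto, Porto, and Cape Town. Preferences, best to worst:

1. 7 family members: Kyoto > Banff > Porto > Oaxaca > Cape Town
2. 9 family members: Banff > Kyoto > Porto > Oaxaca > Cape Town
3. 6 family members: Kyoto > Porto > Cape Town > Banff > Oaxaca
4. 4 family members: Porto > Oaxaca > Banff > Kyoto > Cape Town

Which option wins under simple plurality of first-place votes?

First-place votes: Oaxaca 0, Banff 9, Kyoto 13, Porto 4, Cape Town 0.
Kyoto has the most first-place votes.

Kyoto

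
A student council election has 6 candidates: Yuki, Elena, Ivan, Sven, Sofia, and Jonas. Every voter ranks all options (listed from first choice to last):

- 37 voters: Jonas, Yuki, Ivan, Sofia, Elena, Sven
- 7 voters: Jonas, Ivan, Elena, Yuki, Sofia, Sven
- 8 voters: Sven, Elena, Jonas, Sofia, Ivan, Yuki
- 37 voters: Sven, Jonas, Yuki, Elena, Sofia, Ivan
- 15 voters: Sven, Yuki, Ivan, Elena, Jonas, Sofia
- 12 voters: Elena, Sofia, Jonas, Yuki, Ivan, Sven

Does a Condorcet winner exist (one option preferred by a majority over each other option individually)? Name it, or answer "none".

Sven

Sven vs Yuki: 60–56 for Sven.
Sven vs Elena: 60–56 for Sven.
Sven vs Ivan: 60–56 for Sven.
Sven vs Sofia: 60–56 for Sven.
Sven vs Jonas: 60–56 for Sven.
Sven beats every other option head-to-head.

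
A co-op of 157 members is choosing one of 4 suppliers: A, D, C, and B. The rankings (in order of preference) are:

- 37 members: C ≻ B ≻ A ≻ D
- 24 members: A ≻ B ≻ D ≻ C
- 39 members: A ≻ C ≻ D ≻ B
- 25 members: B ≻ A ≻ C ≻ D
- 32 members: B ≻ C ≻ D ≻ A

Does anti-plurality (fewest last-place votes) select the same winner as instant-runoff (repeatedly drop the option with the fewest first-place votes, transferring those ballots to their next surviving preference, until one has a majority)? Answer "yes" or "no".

Anti-plurality — last-place votes: A 32, D 62, C 24, B 39. Winner: C.
Instant-runoff — R1 A 63, D 0, C 37, B 57 (D out); R2 A 63, C 37, B 57 (C out); R3 A 63, B 94 (B winner). Winner: B.
The two methods disagree.

no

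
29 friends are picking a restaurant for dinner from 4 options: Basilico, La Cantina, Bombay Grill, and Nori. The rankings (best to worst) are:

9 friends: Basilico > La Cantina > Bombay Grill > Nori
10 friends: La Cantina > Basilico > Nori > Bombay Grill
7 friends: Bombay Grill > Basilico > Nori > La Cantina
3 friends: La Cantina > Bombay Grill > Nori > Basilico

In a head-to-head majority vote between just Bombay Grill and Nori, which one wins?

Voters preferring Bombay Grill to Nori: 19; preferring Nori to Bombay Grill: 10.
Bombay Grill wins the head-to-head.

Bombay Grill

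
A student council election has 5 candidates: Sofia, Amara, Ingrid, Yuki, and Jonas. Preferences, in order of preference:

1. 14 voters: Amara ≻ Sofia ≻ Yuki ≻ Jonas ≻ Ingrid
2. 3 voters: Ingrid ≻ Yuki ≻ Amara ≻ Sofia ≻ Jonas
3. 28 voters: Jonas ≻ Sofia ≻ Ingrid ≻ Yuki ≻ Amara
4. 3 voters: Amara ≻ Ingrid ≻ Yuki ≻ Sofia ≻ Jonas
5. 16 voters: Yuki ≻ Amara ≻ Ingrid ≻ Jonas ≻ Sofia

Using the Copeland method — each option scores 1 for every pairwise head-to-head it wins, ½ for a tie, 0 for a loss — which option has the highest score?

Amara

Sofia: beats Ingrid and Yuki; loses to Amara and Jonas → score 2.
Amara: beats Sofia, Ingrid, and Jonas; loses to Yuki → score 3.
Ingrid: beats Yuki; loses to Sofia, Amara, and Jonas → score 1.
Yuki: beats Amara and Jonas; loses to Sofia and Ingrid → score 2.
Jonas: beats Sofia and Ingrid; loses to Amara and Yuki → score 2.
Amara has the best pairwise record.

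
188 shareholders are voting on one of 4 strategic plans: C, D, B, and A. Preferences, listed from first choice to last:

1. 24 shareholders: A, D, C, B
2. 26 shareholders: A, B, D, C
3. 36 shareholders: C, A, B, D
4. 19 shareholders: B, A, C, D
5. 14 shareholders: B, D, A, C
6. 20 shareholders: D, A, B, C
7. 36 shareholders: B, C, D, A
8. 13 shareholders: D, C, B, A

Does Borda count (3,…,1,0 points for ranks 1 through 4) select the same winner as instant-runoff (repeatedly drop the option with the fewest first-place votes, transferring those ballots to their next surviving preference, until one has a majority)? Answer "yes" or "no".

Borda — scores: C 249, D 237, B 328, A 314. Winner: B.
Instant-runoff — R1 C 36, D 33, B 69, A 50 (D out); R2 C 49, B 69, A 70 (C out); R3 B 82, A 106 (A winner). Winner: A.
The two methods disagree.

no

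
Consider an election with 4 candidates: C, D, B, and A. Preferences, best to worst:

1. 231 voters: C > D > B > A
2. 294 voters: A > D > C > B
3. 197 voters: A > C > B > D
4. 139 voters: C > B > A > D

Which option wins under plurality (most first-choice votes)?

A

First-place votes: C 370, D 0, B 0, A 491.
A has the most first-place votes.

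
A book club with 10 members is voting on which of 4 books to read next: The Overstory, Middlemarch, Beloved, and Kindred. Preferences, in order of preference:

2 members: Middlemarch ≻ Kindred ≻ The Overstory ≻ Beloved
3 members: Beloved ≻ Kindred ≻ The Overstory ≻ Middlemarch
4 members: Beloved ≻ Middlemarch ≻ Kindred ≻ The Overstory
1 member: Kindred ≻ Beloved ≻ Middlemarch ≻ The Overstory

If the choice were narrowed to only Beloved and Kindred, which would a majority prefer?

Beloved

Voters preferring Beloved to Kindred: 7; preferring Kindred to Beloved: 3.
Beloved wins the head-to-head.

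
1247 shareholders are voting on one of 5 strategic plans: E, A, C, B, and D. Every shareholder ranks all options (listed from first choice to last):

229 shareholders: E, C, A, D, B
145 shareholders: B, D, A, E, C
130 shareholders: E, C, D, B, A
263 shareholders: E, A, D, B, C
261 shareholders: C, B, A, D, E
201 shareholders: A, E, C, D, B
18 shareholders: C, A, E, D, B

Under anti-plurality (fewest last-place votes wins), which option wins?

Last-place votes: E 261, A 130, C 408, B 448, D 0.
D is ranked last by the fewest voters, so D wins.

D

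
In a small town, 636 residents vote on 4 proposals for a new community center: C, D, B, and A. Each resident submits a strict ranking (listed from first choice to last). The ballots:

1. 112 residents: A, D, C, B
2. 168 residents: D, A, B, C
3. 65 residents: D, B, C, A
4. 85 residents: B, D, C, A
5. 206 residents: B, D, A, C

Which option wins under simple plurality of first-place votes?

First-place votes: C 0, D 233, B 291, A 112.
B has the most first-place votes.

B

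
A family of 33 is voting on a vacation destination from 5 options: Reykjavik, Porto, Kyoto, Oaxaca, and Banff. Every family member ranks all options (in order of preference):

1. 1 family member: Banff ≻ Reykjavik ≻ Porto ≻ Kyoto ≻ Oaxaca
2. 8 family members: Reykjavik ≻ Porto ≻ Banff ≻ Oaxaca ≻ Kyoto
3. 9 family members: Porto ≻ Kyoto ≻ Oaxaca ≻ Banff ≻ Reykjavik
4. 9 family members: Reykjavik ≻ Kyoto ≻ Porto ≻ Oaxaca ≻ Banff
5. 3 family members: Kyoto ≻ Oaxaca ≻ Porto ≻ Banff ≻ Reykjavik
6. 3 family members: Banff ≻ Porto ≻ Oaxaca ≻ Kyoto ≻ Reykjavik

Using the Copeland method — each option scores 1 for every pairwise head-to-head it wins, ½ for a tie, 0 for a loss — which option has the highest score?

Reykjavik: beats Porto, Kyoto, Oaxaca, and Banff → score 4.
Porto: beats Kyoto, Oaxaca, and Banff; loses to Reykjavik → score 3.
Kyoto: beats Oaxaca and Banff; loses to Reykjavik and Porto → score 2.
Oaxaca: beats Banff; loses to Reykjavik, Porto, and Kyoto → score 1.
Banff: loses to Reykjavik, Porto, Kyoto, and Oaxaca → score 0.
Reykjavik has the best pairwise record.

Reykjavik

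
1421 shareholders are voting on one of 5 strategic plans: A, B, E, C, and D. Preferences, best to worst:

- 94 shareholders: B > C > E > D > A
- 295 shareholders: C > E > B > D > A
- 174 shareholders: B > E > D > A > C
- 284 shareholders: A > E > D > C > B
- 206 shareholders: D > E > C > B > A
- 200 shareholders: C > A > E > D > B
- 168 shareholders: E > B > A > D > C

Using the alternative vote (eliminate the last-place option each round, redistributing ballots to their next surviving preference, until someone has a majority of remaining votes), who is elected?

Round 1: A 284, B 268, E 168, C 495, D 206. Eliminate E.
Round 2: A 284, B 436, C 495, D 206. Eliminate D.
Round 3: A 284, B 436, C 701. Eliminate A.
Round 4: B 436, C 985. C has a majority.

C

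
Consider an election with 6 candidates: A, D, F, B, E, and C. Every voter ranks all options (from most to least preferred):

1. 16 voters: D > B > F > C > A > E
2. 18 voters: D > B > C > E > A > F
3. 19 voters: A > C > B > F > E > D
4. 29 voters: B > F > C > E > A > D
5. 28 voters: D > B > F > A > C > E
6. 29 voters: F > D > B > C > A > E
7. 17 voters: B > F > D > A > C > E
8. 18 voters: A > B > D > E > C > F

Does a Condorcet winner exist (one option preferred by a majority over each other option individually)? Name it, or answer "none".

none

Checking pairwise contests:
D beats A 108–66.
F beats D 94–80.
B beats F 145–29.
D beats B 91–83.
A beats E 127–47.
D beats C 126–48.
Every option loses at least one head-to-head, so there is no Condorcet winner.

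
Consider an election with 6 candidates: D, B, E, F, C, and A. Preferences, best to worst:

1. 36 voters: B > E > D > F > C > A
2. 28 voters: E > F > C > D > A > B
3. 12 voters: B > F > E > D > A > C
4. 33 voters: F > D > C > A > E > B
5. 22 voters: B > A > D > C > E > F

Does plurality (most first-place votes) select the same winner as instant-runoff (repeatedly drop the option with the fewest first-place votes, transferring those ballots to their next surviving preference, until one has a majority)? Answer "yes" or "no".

Plurality — first-place votes: D 0, B 70, E 28, F 33, C 0, A 0. Winner: B.
Instant-runoff — R1 D 0, B 70, E 28, F 33, C 0, A 0 (B winner). Winner: B.
The two methods agree.

yes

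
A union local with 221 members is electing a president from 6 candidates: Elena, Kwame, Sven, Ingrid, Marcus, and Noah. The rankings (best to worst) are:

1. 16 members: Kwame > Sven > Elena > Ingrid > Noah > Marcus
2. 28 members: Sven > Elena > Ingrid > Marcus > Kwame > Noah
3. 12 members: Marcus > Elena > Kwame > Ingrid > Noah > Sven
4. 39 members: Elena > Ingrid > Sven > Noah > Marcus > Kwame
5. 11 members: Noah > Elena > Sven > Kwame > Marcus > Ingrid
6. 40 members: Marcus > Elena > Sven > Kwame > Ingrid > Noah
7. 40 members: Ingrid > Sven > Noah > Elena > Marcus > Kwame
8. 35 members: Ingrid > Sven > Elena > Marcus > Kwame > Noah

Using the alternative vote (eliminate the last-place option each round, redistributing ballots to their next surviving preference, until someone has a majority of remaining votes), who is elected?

Elena

Round 1: Elena 39, Kwame 16, Sven 28, Ingrid 75, Marcus 52, Noah 11. Eliminate Noah.
Round 2: Elena 50, Kwame 16, Sven 28, Ingrid 75, Marcus 52. Eliminate Kwame.
Round 3: Elena 50, Sven 44, Ingrid 75, Marcus 52. Eliminate Sven.
Round 4: Elena 94, Ingrid 75, Marcus 52. Eliminate Marcus.
Round 5: Elena 146, Ingrid 75. Elena has a majority.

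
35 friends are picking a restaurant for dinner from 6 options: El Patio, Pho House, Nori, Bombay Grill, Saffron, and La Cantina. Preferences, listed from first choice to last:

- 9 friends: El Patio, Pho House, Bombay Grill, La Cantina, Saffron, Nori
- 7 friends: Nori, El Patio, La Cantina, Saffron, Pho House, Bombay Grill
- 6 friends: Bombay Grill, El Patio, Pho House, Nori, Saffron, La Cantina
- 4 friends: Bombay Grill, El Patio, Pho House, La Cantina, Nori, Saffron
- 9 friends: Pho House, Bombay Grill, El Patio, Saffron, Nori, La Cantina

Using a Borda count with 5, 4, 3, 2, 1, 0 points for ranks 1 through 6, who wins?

El Patio: 9·5 + 7·4 + 6·4 + 4·4 + 9·3 = 140
Pho House: 9·4 + 7·1 + 6·3 + 4·3 + 9·5 = 118
Nori: 9·0 + 7·5 + 6·2 + 4·1 + 9·1 = 60
Bombay Grill: 9·3 + 7·0 + 6·5 + 4·5 + 9·4 = 113
Saffron: 9·1 + 7·2 + 6·1 + 4·0 + 9·2 = 47
La Cantina: 9·2 + 7·3 + 6·0 + 4·2 + 9·0 = 47
El Patio has the highest Borda score (140).

El Patio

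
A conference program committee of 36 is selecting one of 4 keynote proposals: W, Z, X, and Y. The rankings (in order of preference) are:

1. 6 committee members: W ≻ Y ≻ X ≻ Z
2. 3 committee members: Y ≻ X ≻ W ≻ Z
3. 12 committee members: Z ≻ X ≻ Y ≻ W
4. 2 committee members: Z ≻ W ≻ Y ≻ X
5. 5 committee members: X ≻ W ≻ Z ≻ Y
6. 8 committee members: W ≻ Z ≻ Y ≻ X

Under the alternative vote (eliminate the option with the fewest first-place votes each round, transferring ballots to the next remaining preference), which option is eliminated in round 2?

Round 1: W 14, Z 14, X 5, Y 3. Eliminate Y.
Round 2: W 14, Z 14, X 8. Eliminate X.

X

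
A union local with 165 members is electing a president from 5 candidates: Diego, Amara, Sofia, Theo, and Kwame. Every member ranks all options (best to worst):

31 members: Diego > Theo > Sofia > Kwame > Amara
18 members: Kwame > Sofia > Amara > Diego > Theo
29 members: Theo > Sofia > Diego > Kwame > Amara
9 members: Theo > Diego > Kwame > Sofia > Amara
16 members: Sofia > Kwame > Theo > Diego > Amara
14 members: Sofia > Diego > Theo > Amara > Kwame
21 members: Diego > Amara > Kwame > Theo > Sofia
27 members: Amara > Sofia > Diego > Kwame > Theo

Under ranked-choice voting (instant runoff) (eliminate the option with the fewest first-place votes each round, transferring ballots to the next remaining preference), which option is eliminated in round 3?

Round 1: Diego 52, Amara 27, Sofia 30, Theo 38, Kwame 18. Eliminate Kwame.
Round 2: Diego 52, Amara 27, Sofia 48, Theo 38. Eliminate Amara.
Round 3: Diego 52, Sofia 75, Theo 38. Eliminate Theo.

Theo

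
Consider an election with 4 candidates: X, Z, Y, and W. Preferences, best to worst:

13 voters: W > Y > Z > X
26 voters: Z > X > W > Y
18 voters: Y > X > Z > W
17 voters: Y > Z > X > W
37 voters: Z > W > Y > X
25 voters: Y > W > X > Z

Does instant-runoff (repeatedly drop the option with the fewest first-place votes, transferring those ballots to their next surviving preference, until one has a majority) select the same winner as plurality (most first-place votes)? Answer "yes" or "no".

Instant-runoff — R1 X 0, Z 63, Y 60, W 13 (X out); R2 Z 63, Y 60, W 13 (W out); R3 Z 63, Y 73 (Y winner). Winner: Y.
Plurality — first-place votes: X 0, Z 63, Y 60, W 13. Winner: Z.
The two methods disagree.

no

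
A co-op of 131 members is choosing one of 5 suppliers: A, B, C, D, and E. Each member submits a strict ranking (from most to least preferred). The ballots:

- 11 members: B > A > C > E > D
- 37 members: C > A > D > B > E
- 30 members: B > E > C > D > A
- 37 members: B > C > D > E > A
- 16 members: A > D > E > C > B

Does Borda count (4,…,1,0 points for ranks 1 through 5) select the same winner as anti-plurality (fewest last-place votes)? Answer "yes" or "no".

Borda — scores: A 208, B 349, C 357, D 226, E 170. Winner: C.
Anti-plurality — last-place votes: A 67, B 16, C 0, D 11, E 37. Winner: C.
The two methods agree.

yes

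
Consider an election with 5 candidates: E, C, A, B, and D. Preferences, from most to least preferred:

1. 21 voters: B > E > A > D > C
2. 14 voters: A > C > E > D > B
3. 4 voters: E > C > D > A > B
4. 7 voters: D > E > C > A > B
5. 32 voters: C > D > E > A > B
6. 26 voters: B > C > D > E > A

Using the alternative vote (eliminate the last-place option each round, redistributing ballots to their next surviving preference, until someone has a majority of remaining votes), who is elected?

C

Round 1: E 4, C 32, A 14, B 47, D 7. Eliminate E.
Round 2: C 36, A 14, B 47, D 7. Eliminate D.
Round 3: C 43, A 14, B 47. Eliminate A.
Round 4: C 57, B 47. C has a majority.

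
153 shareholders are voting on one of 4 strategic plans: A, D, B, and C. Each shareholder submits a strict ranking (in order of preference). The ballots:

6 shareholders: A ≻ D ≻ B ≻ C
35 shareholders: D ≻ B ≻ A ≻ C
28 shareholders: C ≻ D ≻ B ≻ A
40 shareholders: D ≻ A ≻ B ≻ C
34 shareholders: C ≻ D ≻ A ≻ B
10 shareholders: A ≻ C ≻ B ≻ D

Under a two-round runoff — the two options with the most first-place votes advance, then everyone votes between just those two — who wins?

Round 1 first-place votes: A 16, D 75, B 0, C 62.
D and C advance.
Runoff: D is preferred to C by 81 voters; C by 72.
D wins the runoff.

D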